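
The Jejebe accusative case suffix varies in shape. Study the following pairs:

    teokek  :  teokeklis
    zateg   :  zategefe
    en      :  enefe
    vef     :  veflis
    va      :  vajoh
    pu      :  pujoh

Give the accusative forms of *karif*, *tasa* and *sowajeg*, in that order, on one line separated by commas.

Looking at the final sound of each stem: -lis when the stem ends in a voiceless consonant (*teokek*, *vef*); -efe when the stem ends in a voiced consonant (*zateg*, *en*); -joh when the stem ends in a vowel (*va*, *pu*).
The final sound of *karif* is /f/, which is a voiceless consonant, so the suffix is -lis, giving *kariflis*.
*tasa*: final sound = /a/, a vowel → -joh → *tasajoh*.
*sowajeg*: final sound = /g/, a voiced consonant → -efe → *sowajegefe*.

kariflis, tasajoh, sowajegefe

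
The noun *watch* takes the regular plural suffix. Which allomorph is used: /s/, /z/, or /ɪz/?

The stem *watch* ends in a sibilant (/s, z, ʃ, ʒ, tʃ, dʒ/).
The plural suffix surfaces as /ɪz/ after sibilants, /s/ after other voiceless consonants, and /z/ after other voiced sounds.
So the plural -s on *watch* is pronounced /ɪz/.

/ɪz/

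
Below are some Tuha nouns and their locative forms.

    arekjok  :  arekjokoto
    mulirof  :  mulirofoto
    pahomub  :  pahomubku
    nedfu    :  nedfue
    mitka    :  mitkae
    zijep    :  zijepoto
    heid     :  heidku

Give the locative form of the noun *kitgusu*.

kitgusue

Looking at the final sound of each stem: -oto when the stem ends in a voiceless consonant (*arekjok*, *mulirof*, *zijep*); -ku when the stem ends in a voiced consonant (*pahomub*, *heid*); -e when the stem ends in a vowel (*nedfu*, *mitka*).
The final sound of *kitgusu* is /u/, which is a vowel, so the suffix is -e, giving *kitgusue*.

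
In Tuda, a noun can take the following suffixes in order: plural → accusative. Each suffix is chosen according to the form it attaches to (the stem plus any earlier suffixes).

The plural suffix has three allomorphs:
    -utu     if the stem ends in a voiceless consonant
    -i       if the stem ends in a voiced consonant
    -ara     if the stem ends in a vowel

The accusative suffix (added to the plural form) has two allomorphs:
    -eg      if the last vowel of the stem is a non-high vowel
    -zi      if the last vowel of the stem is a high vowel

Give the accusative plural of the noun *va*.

vaaraeg

The final sound of *va* is /a/, which is a vowel, so the plural suffix is -ara, giving *vaara*.
The last vowel of the plural form *vaara* is /a/, which is a non-high vowel, so the accusative suffix is -eg, giving *vaaraeg*.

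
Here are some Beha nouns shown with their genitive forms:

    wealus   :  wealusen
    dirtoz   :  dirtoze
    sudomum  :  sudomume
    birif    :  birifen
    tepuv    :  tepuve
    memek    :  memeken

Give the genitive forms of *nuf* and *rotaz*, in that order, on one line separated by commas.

The pattern is voicing of the final consonant: -en when the stem ends in a voiceless consonant (*wealus*, *birif*, *memek*); -e when the stem ends in a voiced consonant (*dirtoz*, *sudomum*, *tepuv*).
The final consonant of *nuf* is /f/, which is voiceless, so the suffix is -en, giving *nufen*.
Since the final consonant of *rotaz* is /z/ (voiced), it takes -e, giving *rotaze*.

nufen, rotaze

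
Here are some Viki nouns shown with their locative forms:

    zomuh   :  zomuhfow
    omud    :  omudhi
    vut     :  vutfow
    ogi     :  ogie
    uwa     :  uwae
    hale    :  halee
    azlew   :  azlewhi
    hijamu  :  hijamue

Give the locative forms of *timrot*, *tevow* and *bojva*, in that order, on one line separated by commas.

The pattern is voicing of the final sound: -fow when the stem ends in a voiceless consonant (*zomuh*, *vut*); -hi when the stem ends in a voiced consonant (*omud*, *azlew*); -e when the stem ends in a vowel (*ogi*, *uwa*, *hale*, *hijamu*).
Since the final sound of *timrot* is /t/ (a voiceless consonant), it takes -fow, giving *timrotfow*.
Since the final sound of *tevow* is /w/ (a voiced consonant), it takes -hi, giving *tevowhi*.
*bojva*: final sound = /a/, a vowel → -e → *bojvae*.

timrotfow, tevowhi, bojvae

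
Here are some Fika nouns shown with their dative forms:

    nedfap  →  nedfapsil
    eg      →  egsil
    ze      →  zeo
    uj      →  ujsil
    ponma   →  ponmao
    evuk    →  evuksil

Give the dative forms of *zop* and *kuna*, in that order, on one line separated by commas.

The pattern is consonant vs. vowel: -sil when the stem ends in a consonant (*nedfap*, *eg*, *uj*, *evuk*); -o when the stem ends in a vowel (*ze*, *ponma*).
Since the final sound of *zop* is /p/ (a consonant), it takes -sil, giving *zopsil*.
Since the final sound of *kuna* is /a/ (a vowel), it takes -o, giving *kunao*.

zopsil, kunao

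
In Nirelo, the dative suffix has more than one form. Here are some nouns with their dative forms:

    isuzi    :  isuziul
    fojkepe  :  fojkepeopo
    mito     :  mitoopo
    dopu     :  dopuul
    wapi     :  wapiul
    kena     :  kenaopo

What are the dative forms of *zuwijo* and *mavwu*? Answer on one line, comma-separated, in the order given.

Looking at the last vowel of each stem: -ul when the last vowel of the stem is a high vowel (*isuzi*, *dopu*, *wapi*); -opo when the last vowel of the stem is a non-high vowel (*fojkepe*, *mito*, *kena*).
The last vowel of *zuwijo* is /o/, which is a non-high vowel, so the suffix is -opo, giving *zuwijoopo*.
*mavwu* — last vowel /u/ (a high vowel) → -ul → *mavwuul*.

zuwijoopo, mavwuul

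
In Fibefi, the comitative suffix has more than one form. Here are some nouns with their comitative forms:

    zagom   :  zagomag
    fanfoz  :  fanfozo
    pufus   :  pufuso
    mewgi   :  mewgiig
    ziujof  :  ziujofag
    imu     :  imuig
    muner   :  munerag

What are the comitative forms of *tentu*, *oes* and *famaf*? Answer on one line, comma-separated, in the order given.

Looking at the final sound of each stem: -o when the stem ends in a sibilant (*fanfoz*, *pufus*); -ag when the stem ends in a non-sibilant consonant (*zagom*, *ziujof*, *muner*); -ig when the stem ends in a vowel (*mewgi*, *imu*).
Since the final sound of *tentu* is /u/ (a vowel), it takes -ig, giving *tentuig*.
Since the final sound of *oes* is /s/ (a sibilant), it takes -o, giving *oeso*.
Since the final sound of *famaf* is /f/ (a non-sibilant consonant), it takes -ag, giving *famafag*.

tentuig, oeso, famafag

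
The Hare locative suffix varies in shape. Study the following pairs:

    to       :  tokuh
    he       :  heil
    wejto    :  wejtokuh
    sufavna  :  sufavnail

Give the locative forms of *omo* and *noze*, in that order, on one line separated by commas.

The pattern is rounding harmony: -kuh when the last vowel of the stem is a rounded vowel (*to*, *wejto*); -il when the last vowel of the stem is an unrounded vowel (*he*, *sufavna*).
Since the last vowel of *omo* is /o/ (a rounded vowel), it takes -kuh, giving *omokuh*.
*noze* — last vowel /e/ (an unrounded vowel) → -il → *nozeil*.

omokuh, nozeil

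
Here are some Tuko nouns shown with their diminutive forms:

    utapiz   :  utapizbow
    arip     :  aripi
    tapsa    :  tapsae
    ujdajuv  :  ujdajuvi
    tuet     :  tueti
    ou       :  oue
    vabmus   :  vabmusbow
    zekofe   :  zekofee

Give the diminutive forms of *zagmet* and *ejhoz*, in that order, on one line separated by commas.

zagmeti, ejhozbow

The suffix is conditioned by the final sound: -bow when the stem ends in a sibilant (*utapiz*, *vabmus*); -i when the stem ends in a non-sibilant consonant (*arip*, *ujdajuv*, *tuet*); -e when the stem ends in a vowel (*tapsa*, *ou*, *zekofe*).
Since the final sound of *zagmet* is /t/ (a non-sibilant consonant), it takes -i, giving *zagmeti*.
*ejhoz* — final sound /z/ (a sibilant) → -bow → *ejhozbow*.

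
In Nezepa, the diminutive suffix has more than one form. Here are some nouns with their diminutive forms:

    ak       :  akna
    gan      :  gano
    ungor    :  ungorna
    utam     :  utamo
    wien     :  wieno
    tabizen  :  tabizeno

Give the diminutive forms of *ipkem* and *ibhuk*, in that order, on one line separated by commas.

The suffix is conditioned by the final consonant: -o when the stem ends in a nasal (*gan*, *utam*, *wien*, *tabizen*); -na when the stem ends in a non-nasal consonant (*ak*, *ungor*).
*ipkem* — final consonant /m/ (a nasal) → -o → *ipkemo*.
*ibhuk* — final consonant /k/ (non-nasal) → -na → *ibhukna*.

ipkemo, ibhukna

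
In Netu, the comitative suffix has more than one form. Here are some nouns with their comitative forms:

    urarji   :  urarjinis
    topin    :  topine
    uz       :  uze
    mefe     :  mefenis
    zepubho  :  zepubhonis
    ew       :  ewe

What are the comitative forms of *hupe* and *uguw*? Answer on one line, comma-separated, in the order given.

Looking at the final sound of each stem: -e when the stem ends in a consonant (*topin*, *uz*, *ew*); -nis when the stem ends in a vowel (*urarji*, *mefe*, *zepubho*).
*hupe*: final sound = /e/, a vowel → -nis → *hupenis*.
*uguw*: final sound = /w/, a consonant → -e → *uguwe*.

hupenis, uguwe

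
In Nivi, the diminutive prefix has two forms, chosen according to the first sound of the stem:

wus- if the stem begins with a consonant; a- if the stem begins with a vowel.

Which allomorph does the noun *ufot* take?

a-

*ufot* — first sound /u/ (a vowel) → a-.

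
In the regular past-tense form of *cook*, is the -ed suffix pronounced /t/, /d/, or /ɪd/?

/t/

The stem *cook* ends in a voiceless consonant other than /t/.
The -ed suffix is realized as /ɪd/ after /t, d/; as /t/ after other voiceless consonants; and as /d/ after other voiced sounds.
So -ed on *cook* is pronounced /t/.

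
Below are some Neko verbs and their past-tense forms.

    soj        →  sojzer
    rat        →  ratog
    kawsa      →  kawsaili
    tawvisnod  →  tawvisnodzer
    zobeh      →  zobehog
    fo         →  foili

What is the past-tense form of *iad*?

Looking at the final sound of each stem: -og when the stem ends in a voiceless consonant (*rat*, *zobeh*); -zer when the stem ends in a voiced consonant (*soj*, *tawvisnod*); -ili when the stem ends in a vowel (*kawsa*, *fo*).
The final sound of *iad* is /d/, which is a voiced consonant, so the suffix is -zer, giving *iadzer*.

iadzer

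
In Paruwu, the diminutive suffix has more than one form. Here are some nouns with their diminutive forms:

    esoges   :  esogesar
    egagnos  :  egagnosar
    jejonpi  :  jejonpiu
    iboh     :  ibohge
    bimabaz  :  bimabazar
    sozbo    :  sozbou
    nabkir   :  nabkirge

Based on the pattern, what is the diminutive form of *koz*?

kozar

The pattern is sibilance of the final sound: -ar when the stem ends in a sibilant (*esoges*, *egagnos*, *bimabaz*); -ge when the stem ends in a non-sibilant consonant (*iboh*, *nabkir*); -u when the stem ends in a vowel (*jejonpi*, *sozbo*).
Since the final sound of *koz* is /z/ (a sibilant), it takes -ar, giving *kozar*.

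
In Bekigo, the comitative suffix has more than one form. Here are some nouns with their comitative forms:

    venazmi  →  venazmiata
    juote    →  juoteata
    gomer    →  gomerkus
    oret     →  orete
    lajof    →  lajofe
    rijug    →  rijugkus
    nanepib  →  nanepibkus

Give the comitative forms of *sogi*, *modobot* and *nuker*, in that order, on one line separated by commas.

The suffix is conditioned by the final sound: -e when the stem ends in a voiceless consonant (*oret*, *lajof*); -kus when the stem ends in a voiced consonant (*gomer*, *rijug*, *nanepib*); -ata when the stem ends in a vowel (*venazmi*, *juote*).
*sogi* — final sound /i/ (a vowel) → -ata → *sogiata*.
The final sound of *modobot* is /t/, which is a voiceless consonant, so the suffix is -e, giving *modobote*.
The final sound of *nuker* is /r/, which is a voiced consonant, so the suffix is -kus, giving *nukerkus*.

sogiata, modobote, nukerkus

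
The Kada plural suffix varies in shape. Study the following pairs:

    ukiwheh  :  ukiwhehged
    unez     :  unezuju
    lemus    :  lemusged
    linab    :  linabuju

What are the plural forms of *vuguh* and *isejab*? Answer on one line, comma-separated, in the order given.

vuguhged, isejabuju

The pattern is voicing of the final consonant: -ged when the stem ends in a voiceless consonant (*ukiwheh*, *lemus*); -uju when the stem ends in a voiced consonant (*unez*, *linab*).
The final consonant of *vuguh* is /h/, which is voiceless, so the suffix is -ged, giving *vuguhged*.
The final consonant of *isejab* is /b/, which is voiced, so the suffix is -uju, giving *isejabuju*.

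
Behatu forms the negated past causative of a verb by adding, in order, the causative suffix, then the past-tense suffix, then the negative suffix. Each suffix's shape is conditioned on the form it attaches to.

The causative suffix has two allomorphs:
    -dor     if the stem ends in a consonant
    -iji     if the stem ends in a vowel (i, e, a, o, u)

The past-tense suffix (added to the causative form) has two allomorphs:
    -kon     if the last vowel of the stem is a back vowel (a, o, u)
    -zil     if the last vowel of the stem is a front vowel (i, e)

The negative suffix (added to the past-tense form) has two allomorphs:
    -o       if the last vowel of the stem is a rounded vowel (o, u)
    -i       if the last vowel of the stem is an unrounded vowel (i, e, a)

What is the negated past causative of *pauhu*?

Since the final sound of *pauhu* is /u/ (a vowel), it takes -iji, giving *pauhuiji*.
Since the last vowel of the causative form *pauhuiji* is /i/ (a front vowel), it takes -zil, giving *pauhuijizil*.
The last vowel of the past-tense form *pauhuijizil* is /i/, which is an unrounded vowel, so the negative suffix is -i, giving *pauhuijizili*.

pauhuijizili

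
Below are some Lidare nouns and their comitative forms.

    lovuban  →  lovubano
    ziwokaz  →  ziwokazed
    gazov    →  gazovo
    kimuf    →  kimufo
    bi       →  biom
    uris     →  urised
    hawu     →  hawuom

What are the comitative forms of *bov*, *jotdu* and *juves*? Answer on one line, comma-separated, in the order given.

bovo, jotduom, juvesed

The pattern is sibilance of the final sound: -ed when the stem ends in a sibilant (*ziwokaz*, *uris*); -o when the stem ends in a non-sibilant consonant (*lovuban*, *gazov*, *kimuf*); -om when the stem ends in a vowel (*bi*, *hawu*).
*bov* — final sound /v/ (a non-sibilant consonant) → -o → *bovo*.
Since the final sound of *jotdu* is /u/ (a vowel), it takes -om, giving *jotduom*.
*juves*: final sound = /s/, a sibilant → -ed → *juvesed*.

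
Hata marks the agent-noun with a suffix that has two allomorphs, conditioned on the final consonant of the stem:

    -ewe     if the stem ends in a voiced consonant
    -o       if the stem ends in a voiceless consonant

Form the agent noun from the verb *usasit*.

Since the final consonant of *usasit* is /t/ (voiceless), it takes -o, giving *usasito*.

usasito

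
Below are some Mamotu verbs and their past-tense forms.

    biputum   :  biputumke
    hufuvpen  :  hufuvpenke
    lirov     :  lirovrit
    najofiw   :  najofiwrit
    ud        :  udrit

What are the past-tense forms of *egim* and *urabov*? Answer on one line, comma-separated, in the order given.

egimke, urabovrit

The suffix is conditioned by the final consonant: -ke when the stem ends in a nasal (*biputum*, *hufuvpen*); -rit when the stem ends in a non-nasal consonant (*lirov*, *najofiw*, *ud*).
*egim*: final consonant = /m/, a nasal → -ke → *egimke*.
The final consonant of *urabov* is /v/, which is non-nasal, so the suffix is -rit, giving *urabovrit*.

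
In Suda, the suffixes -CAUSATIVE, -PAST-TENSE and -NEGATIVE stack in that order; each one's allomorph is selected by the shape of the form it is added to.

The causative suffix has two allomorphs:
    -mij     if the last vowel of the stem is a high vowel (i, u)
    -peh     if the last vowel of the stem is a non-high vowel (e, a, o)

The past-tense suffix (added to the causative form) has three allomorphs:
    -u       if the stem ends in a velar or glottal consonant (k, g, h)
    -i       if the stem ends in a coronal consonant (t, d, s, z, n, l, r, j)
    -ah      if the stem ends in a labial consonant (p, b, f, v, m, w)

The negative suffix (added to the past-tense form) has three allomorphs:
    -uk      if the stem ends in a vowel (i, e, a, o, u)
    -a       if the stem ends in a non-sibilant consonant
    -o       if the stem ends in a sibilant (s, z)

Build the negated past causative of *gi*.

The last vowel of *gi* is /i/, which is a high vowel, so the causative suffix is -mij, giving *gimij*.
The causative form *gimij* — final consonant /j/ (coronal) → -i → *gimiji*.
Since the final sound of the past-tense form *gimiji* is /i/ (a vowel), it takes -uk, giving *gimijiuk*.

gimijiuk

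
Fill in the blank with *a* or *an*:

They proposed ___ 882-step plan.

The indefinite article is chosen by the initial *sound* of the following word, not its spelling.
The number *882* is spoken "eight hundred …", beginning with /eɪt/ — a vowel sound.
So the article is *an*: They proposed an 882-step plan.

an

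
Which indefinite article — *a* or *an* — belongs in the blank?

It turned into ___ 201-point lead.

a

The indefinite article is chosen by the initial *sound* of the following word, not its spelling.
The number *201* is spoken "two hundred …", beginning with /tuː/ — a consonant sound.
So the article is *a*: It turned into a 201-point lead.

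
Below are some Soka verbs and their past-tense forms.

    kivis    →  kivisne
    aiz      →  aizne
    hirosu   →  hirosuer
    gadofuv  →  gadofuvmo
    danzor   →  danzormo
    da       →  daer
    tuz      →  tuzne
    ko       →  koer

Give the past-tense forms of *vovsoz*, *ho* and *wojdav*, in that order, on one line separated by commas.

The alternation tracks the final sound of the stem — -ne when the stem ends in a sibilant (*kivis*, *aiz*, *tuz*); -mo when the stem ends in a non-sibilant consonant (*gadofuv*, *danzor*); -er when the stem ends in a vowel (*hirosu*, *da*, *ko*).
Since the final sound of *vovsoz* is /z/ (a sibilant), it takes -ne, giving *vovsozne*.
The final sound of *ho* is /o/, which is a vowel, so the suffix is -er, giving *hoer*.
The final sound of *wojdav* is /v/, which is a non-sibilant consonant, so the suffix is -mo, giving *wojdavmo*.

vovsozne, hoer, wojdavmo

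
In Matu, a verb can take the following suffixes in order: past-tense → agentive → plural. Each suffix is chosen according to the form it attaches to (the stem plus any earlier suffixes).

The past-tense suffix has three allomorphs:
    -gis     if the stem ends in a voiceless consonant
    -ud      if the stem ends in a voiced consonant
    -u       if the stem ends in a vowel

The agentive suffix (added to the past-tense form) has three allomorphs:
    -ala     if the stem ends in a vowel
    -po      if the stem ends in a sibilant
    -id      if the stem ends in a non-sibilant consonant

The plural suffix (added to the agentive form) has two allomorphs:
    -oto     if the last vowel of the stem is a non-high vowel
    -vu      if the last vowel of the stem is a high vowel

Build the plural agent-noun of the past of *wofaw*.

The final sound of *wofaw* is /w/, which is a voiced consonant, so the past-tense suffix is -ud, giving *wofawud*.
The final sound of the past-tense form *wofawud* is /d/, which is a non-sibilant consonant, so the agentive suffix is -id, giving *wofawudid*.
The last vowel of the agentive form *wofawudid* is /i/, which is a high vowel, so the plural suffix is -vu, giving *wofawudidvu*.

wofawudidvu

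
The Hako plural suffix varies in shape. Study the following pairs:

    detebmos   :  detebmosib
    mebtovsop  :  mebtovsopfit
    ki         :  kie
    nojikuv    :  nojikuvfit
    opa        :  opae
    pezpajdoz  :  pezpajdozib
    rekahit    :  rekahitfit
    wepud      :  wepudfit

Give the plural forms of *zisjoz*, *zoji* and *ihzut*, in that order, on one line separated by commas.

zisjozib, zojie, ihzutfit

The pattern is sibilance of the final sound: -ib when the stem ends in a sibilant (*detebmos*, *pezpajdoz*); -fit when the stem ends in a non-sibilant consonant (*mebtovsop*, *nojikuv*, *rekahit*, *wepud*); -e when the stem ends in a vowel (*ki*, *opa*).
*zisjoz*: final sound = /z/, a sibilant → -ib → *zisjozib*.
*zoji*: final sound = /i/, a vowel → -e → *zojie*.
*ihzut*: final sound = /t/, a non-sibilant consonant → -fit → *ihzutfit*.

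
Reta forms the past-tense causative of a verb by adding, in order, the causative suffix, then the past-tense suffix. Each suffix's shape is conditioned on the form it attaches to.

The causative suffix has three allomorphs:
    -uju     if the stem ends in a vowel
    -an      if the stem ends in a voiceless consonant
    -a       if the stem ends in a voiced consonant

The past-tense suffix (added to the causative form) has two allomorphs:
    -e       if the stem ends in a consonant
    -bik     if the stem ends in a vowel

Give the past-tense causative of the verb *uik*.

uikane

Since the final sound of *uik* is /k/ (a voiceless consonant), it takes -an, giving *uikan*.
Since the final sound of the causative form *uikan* is /n/ (a consonant), it takes -e, giving *uikane*.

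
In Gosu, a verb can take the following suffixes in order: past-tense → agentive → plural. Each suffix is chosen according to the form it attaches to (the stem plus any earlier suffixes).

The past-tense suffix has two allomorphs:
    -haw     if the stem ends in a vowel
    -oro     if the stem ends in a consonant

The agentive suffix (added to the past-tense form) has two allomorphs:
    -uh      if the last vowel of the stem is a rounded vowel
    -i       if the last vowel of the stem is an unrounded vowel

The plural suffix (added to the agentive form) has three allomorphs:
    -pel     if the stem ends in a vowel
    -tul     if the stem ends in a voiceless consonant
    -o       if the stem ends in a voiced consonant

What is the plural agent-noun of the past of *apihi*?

*apihi*: final sound = /i/, a vowel → -haw → *apihihaw*.
The past-tense form *apihihaw* — last vowel /a/ (an unrounded vowel) → -i → *apihihawi*.
The agentive form *apihihawi*: final sound = /i/, a vowel → -pel → *apihihawipel*.

apihihawipel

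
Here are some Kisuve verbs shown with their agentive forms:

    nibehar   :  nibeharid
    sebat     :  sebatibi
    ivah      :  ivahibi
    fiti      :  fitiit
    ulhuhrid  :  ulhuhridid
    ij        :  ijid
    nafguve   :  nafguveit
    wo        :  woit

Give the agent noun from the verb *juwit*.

juwitibi

The alternation tracks the final sound of the stem — -ibi when the stem ends in a voiceless consonant (*sebat*, *ivah*); -id when the stem ends in a voiced consonant (*nibehar*, *ulhuhrid*, *ij*); -it when the stem ends in a vowel (*fiti*, *nafguve*, *wo*).
*juwit* — final sound /t/ (a voiceless consonant) → -ibi → *juwitibi*.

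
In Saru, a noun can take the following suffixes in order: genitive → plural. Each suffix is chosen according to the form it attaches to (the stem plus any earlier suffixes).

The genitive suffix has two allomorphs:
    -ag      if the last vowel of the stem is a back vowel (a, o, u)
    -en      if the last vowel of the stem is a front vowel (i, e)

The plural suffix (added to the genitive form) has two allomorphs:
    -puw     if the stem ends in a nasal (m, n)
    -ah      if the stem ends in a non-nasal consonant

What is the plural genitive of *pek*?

*pek*: last vowel = /e/, a front vowel → -en → *peken*.
Since the final consonant of the genitive form *peken* is /n/ (a nasal), it takes -puw, giving *pekenpuw*.

pekenpuw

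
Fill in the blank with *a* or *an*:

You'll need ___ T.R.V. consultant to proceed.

The indefinite article is chosen by the initial *sound* of the following word, not its spelling.
The initialism *T.R.V.* is read letter by letter; the first letter, T, is pronounced /tiː/, which begins with a consonant sound.
So the article is *a*: You'll need a T.R.V. consultant to proceed.

a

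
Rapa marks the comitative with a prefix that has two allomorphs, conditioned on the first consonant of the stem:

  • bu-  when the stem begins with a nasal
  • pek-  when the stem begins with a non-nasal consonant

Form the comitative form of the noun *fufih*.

Since the first consonant of *fufih* is /f/ (non-nasal), it takes pek-, giving *pekfufih*.

pekfufih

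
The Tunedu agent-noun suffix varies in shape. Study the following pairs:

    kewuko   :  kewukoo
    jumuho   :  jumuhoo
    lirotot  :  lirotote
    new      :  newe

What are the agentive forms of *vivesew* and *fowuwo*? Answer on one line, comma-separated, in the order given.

Looking at the final sound of each stem: -e when the stem ends in a consonant (*lirotot*, *new*); -o when the stem ends in a vowel (*kewuko*, *jumuho*).
*vivesew* — final sound /w/ (a consonant) → -e → *vivesewe*.
*fowuwo*: final sound = /o/, a vowel → -o → *fowuwoo*.

vivesewe, fowuwoo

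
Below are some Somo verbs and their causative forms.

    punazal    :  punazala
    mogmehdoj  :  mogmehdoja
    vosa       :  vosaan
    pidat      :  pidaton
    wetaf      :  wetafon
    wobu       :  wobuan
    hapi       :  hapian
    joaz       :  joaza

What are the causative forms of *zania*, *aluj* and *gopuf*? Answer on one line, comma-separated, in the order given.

zaniaan, aluja, gopufon

The suffix is conditioned by the final sound: -on when the stem ends in a voiceless consonant (*pidat*, *wetaf*); -a when the stem ends in a voiced consonant (*punazal*, *mogmehdoj*, *joaz*); -an when the stem ends in a vowel (*vosa*, *wobu*, *hapi*).
*zania* — final sound /a/ (a vowel) → -an → *zaniaan*.
*aluj* — final sound /j/ (a voiced consonant) → -a → *aluja*.
The final sound of *gopuf* is /f/, which is a voiceless consonant, so the suffix is -on, giving *gopufon*.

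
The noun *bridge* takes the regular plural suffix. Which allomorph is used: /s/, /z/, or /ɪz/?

/ɪz/

The stem *bridge* ends in a sibilant (/s, z, ʃ, ʒ, tʃ, dʒ/).
The plural suffix surfaces as /ɪz/ after sibilants, /s/ after other voiceless consonants, and /z/ after other voiced sounds.
So the plural -s on *bridge* is pronounced /ɪz/.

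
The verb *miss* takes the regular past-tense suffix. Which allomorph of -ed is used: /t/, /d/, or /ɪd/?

/t/

The stem *miss* ends in a voiceless consonant other than /t/.
The -ed suffix is realized as /ɪd/ after /t, d/; as /t/ after other voiceless consonants; and as /d/ after other voiced sounds.
So -ed on *miss* is pronounced /t/.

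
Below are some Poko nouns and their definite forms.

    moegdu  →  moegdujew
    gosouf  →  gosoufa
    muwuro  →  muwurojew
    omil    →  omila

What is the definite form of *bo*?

bojew

The suffix is conditioned by the final sound: -a when the stem ends in a consonant (*gosouf*, *omil*); -jew when the stem ends in a vowel (*moegdu*, *muwuro*).
Since the final sound of *bo* is /o/ (a vowel), it takes -jew, giving *bojew*.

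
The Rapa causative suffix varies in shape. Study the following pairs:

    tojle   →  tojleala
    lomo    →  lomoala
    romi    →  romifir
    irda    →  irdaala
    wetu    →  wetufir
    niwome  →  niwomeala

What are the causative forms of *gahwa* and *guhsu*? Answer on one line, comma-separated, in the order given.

gahwaala, guhsufir

The pattern is height harmony: -fir when the last vowel of the stem is a high vowel (*romi*, *wetu*); -ala when the last vowel of the stem is a non-high vowel (*tojle*, *lomo*, *irda*, *niwome*).
*gahwa*: last vowel = /a/, a non-high vowel → -ala → *gahwaala*.
Since the last vowel of *guhsu* is /u/ (a high vowel), it takes -fir, giving *guhsufir*.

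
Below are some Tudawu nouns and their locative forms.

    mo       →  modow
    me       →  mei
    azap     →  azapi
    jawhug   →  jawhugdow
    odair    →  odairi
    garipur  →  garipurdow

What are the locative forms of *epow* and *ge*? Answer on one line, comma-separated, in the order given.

epowdow, gei

The suffix is conditioned by the last vowel: -dow when the last vowel of the stem is a rounded vowel (*mo*, *jawhug*, *garipur*); -i when the last vowel of the stem is an unrounded vowel (*me*, *azap*, *odair*).
*epow*: last vowel = /o/, a rounded vowel → -dow → *epowdow*.
*ge*: last vowel = /e/, an unrounded vowel → -i → *gei*.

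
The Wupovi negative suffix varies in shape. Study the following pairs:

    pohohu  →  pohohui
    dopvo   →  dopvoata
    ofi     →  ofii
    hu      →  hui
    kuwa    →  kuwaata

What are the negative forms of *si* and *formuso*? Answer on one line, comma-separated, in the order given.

The suffix is conditioned by the last vowel: -i when the last vowel of the stem is a high vowel (*pohohu*, *ofi*, *hu*); -ata when the last vowel of the stem is a non-high vowel (*dopvo*, *kuwa*).
*si*: last vowel = /i/, a high vowel → -i → *sii*.
*formuso* — last vowel /o/ (a non-high vowel) → -ata → *formusoata*.

sii, formusoata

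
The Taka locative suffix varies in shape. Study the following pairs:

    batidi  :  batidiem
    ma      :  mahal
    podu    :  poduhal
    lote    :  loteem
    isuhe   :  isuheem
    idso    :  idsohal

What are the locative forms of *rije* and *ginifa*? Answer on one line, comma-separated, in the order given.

The suffix is conditioned by the last vowel: -em when the last vowel of the stem is a front vowel (*batidi*, *lote*, *isuhe*); -hal when the last vowel of the stem is a back vowel (*ma*, *podu*, *idso*).
Since the last vowel of *rije* is /e/ (a front vowel), it takes -em, giving *rijeem*.
Since the last vowel of *ginifa* is /a/ (a back vowel), it takes -hal, giving *ginifahal*.

rijeem, ginifahal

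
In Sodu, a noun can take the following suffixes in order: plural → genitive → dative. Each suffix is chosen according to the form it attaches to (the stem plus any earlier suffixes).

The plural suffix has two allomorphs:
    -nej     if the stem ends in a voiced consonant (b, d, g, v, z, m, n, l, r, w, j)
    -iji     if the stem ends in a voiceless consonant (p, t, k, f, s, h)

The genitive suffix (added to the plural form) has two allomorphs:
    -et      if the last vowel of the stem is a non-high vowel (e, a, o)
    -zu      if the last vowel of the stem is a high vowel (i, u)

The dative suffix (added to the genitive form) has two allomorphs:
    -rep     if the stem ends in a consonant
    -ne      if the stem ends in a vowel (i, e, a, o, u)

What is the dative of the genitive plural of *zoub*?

zoubnejetrep

*zoub* — final consonant /b/ (voiced) → -nej → *zoubnej*.
Since the last vowel of the plural form *zoubnej* is /e/ (a non-high vowel), it takes -et, giving *zoubnejet*.
The final sound of the genitive form *zoubnejet* is /t/, which is a consonant, so the dative suffix is -rep, giving *zoubnejetrep*.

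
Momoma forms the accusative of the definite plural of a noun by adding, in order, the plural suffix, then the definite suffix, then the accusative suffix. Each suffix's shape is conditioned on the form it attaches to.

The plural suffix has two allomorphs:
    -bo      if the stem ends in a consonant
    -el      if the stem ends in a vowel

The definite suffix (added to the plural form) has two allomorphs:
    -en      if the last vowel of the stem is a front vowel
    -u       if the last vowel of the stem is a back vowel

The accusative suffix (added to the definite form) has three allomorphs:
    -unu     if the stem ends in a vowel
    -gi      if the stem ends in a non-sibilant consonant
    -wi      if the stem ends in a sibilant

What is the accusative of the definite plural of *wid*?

*wid*: final sound = /d/, a consonant → -bo → *widbo*.
Since the last vowel of the plural form *widbo* is /o/ (a back vowel), it takes -u, giving *widbou*.
The definite form *widbou* — final sound /u/ (a vowel) → -unu → *widbouunu*.

widbouunu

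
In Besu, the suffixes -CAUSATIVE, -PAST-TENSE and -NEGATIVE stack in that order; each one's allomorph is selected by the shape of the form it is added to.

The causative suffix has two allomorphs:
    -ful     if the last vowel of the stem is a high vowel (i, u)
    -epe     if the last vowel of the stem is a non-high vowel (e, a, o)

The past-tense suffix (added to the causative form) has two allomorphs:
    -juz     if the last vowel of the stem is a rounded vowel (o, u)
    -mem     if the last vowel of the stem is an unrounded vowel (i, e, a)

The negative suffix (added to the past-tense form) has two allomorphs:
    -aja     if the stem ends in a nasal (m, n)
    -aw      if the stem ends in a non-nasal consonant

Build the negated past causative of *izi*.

izifuljuzaw

The last vowel of *izi* is /i/, which is a high vowel, so the causative suffix is -ful, giving *iziful*.
The causative form *iziful* — last vowel /u/ (a rounded vowel) → -juz → *izifuljuz*.
The past-tense form *izifuljuz* — final consonant /z/ (non-nasal) → -aw → *izifuljuzaw*.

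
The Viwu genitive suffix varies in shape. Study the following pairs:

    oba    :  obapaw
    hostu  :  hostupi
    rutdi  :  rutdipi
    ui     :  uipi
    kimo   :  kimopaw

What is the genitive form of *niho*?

The suffix is conditioned by the last vowel: -pi when the last vowel of the stem is a high vowel (*hostu*, *rutdi*, *ui*); -paw when the last vowel of the stem is a non-high vowel (*oba*, *kimo*).
Since the last vowel of *niho* is /o/ (a non-high vowel), it takes -paw, giving *nihopaw*.

nihopaw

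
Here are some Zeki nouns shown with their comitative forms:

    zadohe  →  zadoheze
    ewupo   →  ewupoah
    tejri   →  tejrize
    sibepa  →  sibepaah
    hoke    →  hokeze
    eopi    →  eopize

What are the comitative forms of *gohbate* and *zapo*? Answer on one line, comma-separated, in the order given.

The suffix is conditioned by the last vowel: -ze when the last vowel of the stem is a front vowel (*zadohe*, *tejri*, *hoke*, *eopi*); -ah when the last vowel of the stem is a back vowel (*ewupo*, *sibepa*).
The last vowel of *gohbate* is /e/, which is a front vowel, so the suffix is -ze, giving *gohbateze*.
Since the last vowel of *zapo* is /o/ (a back vowel), it takes -ah, giving *zapoah*.

gohbateze, zapoah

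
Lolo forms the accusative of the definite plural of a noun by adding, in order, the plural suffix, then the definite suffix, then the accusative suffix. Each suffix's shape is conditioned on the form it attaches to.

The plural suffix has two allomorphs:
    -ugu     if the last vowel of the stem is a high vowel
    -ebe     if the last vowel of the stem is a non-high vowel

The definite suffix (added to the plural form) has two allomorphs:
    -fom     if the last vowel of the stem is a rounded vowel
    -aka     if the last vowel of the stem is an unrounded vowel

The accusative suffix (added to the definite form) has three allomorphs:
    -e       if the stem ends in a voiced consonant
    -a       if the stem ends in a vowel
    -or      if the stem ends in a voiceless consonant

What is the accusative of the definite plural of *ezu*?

The last vowel of *ezu* is /u/, which is a high vowel, so the plural suffix is -ugu, giving *ezuugu*.
The plural form *ezuugu* — last vowel /u/ (a rounded vowel) → -fom → *ezuugufom*.
Since the final sound of the definite form *ezuugufom* is /m/ (a voiced consonant), it takes -e, giving *ezuugufome*.

ezuugufome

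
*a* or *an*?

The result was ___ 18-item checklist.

The indefinite article is chosen by the initial *sound* of the following word, not its spelling.
The number *18* is spoken "eighteen", beginning with /ˌeɪˈtiːn/ — a vowel sound.
So the article is *an*: The result was an 18-item checklist.

an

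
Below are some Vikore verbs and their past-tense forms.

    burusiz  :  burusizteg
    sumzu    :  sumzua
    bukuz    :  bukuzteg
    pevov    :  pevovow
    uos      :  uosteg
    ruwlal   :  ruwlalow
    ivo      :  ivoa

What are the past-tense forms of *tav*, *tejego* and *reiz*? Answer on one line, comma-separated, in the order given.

Looking at the final sound of each stem: -teg when the stem ends in a sibilant (*burusiz*, *bukuz*, *uos*); -ow when the stem ends in a non-sibilant consonant (*pevov*, *ruwlal*); -a when the stem ends in a vowel (*sumzu*, *ivo*).
*tav* — final sound /v/ (a non-sibilant consonant) → -ow → *tavow*.
*tejego*: final sound = /o/, a vowel → -a → *tejegoa*.
The final sound of *reiz* is /z/, which is a sibilant, so the suffix is -teg, giving *reizteg*.

tavow, tejegoa, reizteg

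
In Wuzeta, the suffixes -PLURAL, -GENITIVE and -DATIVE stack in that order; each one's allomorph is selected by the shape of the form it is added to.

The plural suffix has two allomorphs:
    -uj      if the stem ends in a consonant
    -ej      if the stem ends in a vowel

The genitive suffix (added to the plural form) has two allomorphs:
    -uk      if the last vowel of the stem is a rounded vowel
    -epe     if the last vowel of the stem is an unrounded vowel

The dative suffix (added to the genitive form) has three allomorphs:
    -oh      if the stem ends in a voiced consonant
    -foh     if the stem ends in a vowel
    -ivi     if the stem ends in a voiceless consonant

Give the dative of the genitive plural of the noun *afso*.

afsoejepefoh

*afso* — final sound /o/ (a vowel) → -ej → *afsoej*.
The plural form *afsoej*: last vowel = /e/, an unrounded vowel → -epe → *afsoejepe*.
The genitive form *afsoejepe* — final sound /e/ (a vowel) → -foh → *afsoejepefoh*.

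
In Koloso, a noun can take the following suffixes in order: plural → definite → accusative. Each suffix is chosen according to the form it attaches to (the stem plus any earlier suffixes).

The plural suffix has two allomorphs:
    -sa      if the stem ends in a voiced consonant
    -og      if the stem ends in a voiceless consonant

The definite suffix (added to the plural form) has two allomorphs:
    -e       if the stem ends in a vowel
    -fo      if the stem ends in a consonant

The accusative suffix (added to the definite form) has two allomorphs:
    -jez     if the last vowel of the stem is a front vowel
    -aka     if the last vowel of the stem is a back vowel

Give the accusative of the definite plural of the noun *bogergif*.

*bogergif* — final consonant /f/ (voiceless) → -og → *bogergifog*.
The plural form *bogergifog* — final sound /g/ (a consonant) → -fo → *bogergifogfo*.
The definite form *bogergifogfo* — last vowel /o/ (a back vowel) → -aka → *bogergifogfoaka*.

bogergifogfoaka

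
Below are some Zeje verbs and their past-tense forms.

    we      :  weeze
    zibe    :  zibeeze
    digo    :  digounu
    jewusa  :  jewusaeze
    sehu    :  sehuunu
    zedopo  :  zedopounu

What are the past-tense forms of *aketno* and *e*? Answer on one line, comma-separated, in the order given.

The suffix is conditioned by the last vowel: -unu when the last vowel of the stem is a rounded vowel (*digo*, *sehu*, *zedopo*); -eze when the last vowel of the stem is an unrounded vowel (*we*, *zibe*, *jewusa*).
The last vowel of *aketno* is /o/, which is a rounded vowel, so the suffix is -unu, giving *aketnounu*.
The last vowel of *e* is /e/, which is an unrounded vowel, so the suffix is -eze, giving *eeze*.

aketnounu, eeze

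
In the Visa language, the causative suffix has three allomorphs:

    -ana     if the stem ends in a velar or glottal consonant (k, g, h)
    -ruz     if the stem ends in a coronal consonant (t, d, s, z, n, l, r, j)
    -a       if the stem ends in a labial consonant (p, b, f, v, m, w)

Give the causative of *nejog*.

nejogana

*nejog*: final consonant = /g/, velar/glottal → -ana → *nejogana*.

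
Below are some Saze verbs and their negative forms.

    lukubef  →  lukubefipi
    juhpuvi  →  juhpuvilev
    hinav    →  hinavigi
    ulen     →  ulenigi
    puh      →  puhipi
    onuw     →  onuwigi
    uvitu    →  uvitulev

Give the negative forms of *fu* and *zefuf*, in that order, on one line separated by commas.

fulev, zefufipi

Looking at the final sound of each stem: -ipi when the stem ends in a voiceless consonant (*lukubef*, *puh*); -igi when the stem ends in a voiced consonant (*hinav*, *ulen*, *onuw*); -lev when the stem ends in a vowel (*juhpuvi*, *uvitu*).
*fu* — final sound /u/ (a vowel) → -lev → *fulev*.
The final sound of *zefuf* is /f/, which is a voiceless consonant, so the suffix is -ipi, giving *zefufipi*.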